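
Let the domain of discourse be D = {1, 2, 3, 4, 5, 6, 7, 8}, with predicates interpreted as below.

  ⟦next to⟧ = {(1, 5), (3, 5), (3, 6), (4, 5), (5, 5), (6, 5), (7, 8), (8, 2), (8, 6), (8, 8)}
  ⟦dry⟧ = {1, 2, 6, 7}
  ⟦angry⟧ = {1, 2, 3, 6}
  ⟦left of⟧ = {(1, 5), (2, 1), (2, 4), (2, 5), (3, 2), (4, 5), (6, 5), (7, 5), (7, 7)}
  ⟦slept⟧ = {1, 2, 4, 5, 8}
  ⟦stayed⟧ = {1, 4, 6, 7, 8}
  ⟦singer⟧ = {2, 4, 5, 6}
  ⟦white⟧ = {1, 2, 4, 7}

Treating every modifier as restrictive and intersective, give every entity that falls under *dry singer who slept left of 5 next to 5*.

{}

⟦who slept⟧ = ⟦slept⟧ = {1, 2, 4, 5, 8}
⟦left of 5⟧ = {x : ⟨x, 5⟩ ∈ ⟦left of⟧} = {1, 2, 4, 6, 7}
⟦next to 5⟧ = {x : ⟨x, 5⟩ ∈ ⟦next to⟧} = {1, 3, 4, 5, 6}
⟦singer⟧ = {2, 4, 5, 6}
… ∩ ⟦who slept⟧ = {2, 4, 5, 6} ∩ {1, 2, 4, 5, 8} = {2, 4, 5}
… ∩ ⟦left of 5⟧ = {2, 4, 5} ∩ {1, 2, 4, 6, 7} = {2, 4}
… ∩ ⟦next to 5⟧ = {2, 4} ∩ {1, 3, 4, 5, 6} = {4}
… ∩ ⟦dry⟧ = {4} ∩ {1, 2, 6, 7} = ∅
So ⟦dry singer who slept left of 5 next to 5⟧ = {}.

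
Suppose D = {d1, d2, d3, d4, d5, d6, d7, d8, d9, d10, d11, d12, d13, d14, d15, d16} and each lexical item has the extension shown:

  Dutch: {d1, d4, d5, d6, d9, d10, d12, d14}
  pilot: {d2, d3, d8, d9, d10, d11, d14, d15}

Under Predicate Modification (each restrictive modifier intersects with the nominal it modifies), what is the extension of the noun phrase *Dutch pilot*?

{d9, d10, d14}

⟦pilot⟧ = {d2, d3, d8, d9, d10, d11, d14, d15}
… ∩ ⟦Dutch⟧ = {d2, d3, d8, d9, d10, d11, d14, d15} ∩ {d1, d4, d5, d6, d9, d10, d12, d14} = {d9, d10, d14}
So ⟦Dutch pilot⟧ = {d9, d10, d14}.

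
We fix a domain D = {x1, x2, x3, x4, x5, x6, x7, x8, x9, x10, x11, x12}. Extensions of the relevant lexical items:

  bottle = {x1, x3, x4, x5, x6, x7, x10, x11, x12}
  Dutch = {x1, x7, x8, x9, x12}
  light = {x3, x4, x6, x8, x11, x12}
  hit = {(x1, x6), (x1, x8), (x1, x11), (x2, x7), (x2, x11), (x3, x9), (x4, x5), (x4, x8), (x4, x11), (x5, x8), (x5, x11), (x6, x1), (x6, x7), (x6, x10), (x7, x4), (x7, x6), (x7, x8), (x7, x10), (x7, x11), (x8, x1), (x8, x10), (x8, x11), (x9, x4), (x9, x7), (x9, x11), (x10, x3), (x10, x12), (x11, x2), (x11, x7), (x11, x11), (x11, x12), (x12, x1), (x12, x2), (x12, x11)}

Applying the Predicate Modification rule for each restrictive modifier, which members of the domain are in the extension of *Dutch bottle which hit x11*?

⟦which hit x11⟧ = {x : ⟨x, x11⟩ ∈ ⟦hit⟧} = {x1, x2, x4, x5, x7, x8, x9, x11, x12}
⟦bottle⟧ = {x1, x3, x4, x5, x6, x7, x10, x11, x12}
… ∩ ⟦which hit x11⟧ = {x1, x3, x4, x5, x6, x7, x10, x11, x12} ∩ {x1, x2, x4, x5, x7, x8, x9, x11, x12} = {x1, x4, x5, x7, x11, x12}
… ∩ ⟦Dutch⟧ = {x1, x4, x5, x7, x11, x12} ∩ {x1, x7, x8, x9, x12} = {x1, x7, x12}
So ⟦Dutch bottle which hit x11⟧ = {x1, x7, x12}.

{x1, x7, x12}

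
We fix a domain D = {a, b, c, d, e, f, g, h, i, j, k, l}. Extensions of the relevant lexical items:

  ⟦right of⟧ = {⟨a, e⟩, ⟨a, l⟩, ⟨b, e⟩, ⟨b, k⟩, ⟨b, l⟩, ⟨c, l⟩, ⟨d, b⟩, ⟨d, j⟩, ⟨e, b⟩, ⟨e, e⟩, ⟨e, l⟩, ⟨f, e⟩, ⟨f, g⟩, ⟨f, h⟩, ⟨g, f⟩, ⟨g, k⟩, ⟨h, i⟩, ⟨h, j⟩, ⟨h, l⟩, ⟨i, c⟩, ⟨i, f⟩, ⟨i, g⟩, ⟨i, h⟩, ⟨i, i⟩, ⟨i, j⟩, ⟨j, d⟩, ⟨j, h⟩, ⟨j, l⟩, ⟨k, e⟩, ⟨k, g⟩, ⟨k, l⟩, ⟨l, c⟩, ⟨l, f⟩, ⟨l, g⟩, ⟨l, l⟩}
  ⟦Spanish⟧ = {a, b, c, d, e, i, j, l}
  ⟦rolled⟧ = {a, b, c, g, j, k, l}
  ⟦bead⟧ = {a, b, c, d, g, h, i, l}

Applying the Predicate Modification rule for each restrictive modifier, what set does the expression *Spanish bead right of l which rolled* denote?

{a, b, c, l}

⟦right of l⟧ = {x : ⟨x, l⟩ ∈ ⟦right of⟧} = {a, b, c, e, h, j, k, l}
⟦which rolled⟧ = ⟦rolled⟧ = {a, b, c, g, j, k, l}
⟦bead⟧ = {a, b, c, d, g, h, i, l}
… ∩ ⟦right of l⟧ = {a, b, c, d, g, h, i, l} ∩ {a, b, c, e, h, j, k, l} = {a, b, c, h, l}
… ∩ ⟦which rolled⟧ = {a, b, c, h, l} ∩ {a, b, c, g, j, k, l} = {a, b, c, l}
… ∩ ⟦Spanish⟧ = {a, b, c, l} ∩ {a, b, c, d, e, i, j, l} = {a, b, c, l}
So ⟦Spanish bead right of l which rolled⟧ = {a, b, c, l}.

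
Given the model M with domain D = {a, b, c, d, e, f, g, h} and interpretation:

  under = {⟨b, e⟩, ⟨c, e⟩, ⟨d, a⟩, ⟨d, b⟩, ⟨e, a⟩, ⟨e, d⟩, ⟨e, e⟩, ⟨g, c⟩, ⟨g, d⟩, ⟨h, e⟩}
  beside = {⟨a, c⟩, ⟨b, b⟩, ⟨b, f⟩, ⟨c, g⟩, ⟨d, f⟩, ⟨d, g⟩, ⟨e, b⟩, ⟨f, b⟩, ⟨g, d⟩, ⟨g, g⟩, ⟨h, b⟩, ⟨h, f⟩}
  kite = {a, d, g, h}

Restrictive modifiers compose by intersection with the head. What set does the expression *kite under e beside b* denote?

{h}

⟦under e⟧ = {x : ⟨x, e⟩ ∈ ⟦under⟧} = {b, c, e, h}
⟦beside b⟧ = {x : ⟨x, b⟩ ∈ ⟦beside⟧} = {b, e, f, h}
⟦kite⟧ = {a, d, g, h}
… ∩ ⟦under e⟧ = {a, d, g, h} ∩ {b, c, e, h} = {h}
… ∩ ⟦beside b⟧ = {h} ∩ {b, e, f, h} = {h}
So ⟦kite under e beside b⟧ = {h}.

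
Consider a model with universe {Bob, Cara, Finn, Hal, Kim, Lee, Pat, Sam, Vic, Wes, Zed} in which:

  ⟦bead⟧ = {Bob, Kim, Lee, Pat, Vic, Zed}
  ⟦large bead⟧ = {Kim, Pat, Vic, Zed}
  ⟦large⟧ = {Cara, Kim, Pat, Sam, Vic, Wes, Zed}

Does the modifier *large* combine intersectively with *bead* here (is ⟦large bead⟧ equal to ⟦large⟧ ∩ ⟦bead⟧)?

yes

⟦large⟧ ∩ ⟦bead⟧ = {Cara, Kim, Pat, Sam, Vic, Wes, Zed} ∩ {Bob, Kim, Lee, Pat, Vic, Zed} = {Kim, Pat, Vic, Zed}
Observed ⟦large bead⟧ = {Kim, Pat, Vic, Zed}.
These coincide, so the modifier is intersective here.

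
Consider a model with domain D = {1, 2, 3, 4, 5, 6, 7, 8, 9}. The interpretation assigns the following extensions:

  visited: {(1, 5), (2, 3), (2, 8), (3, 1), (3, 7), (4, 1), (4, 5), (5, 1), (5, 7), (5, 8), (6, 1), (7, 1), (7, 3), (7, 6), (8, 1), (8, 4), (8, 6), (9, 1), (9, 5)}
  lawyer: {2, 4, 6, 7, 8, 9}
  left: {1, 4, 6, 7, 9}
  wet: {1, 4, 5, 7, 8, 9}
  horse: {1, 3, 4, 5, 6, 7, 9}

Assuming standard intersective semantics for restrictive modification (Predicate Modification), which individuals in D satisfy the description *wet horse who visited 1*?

{4, 5, 7, 9}

⟦who visited 1⟧ = {x : ⟨x, 1⟩ ∈ ⟦visited⟧} = {3, 4, 5, 6, 7, 8, 9}
⟦horse⟧ = {1, 3, 4, 5, 6, 7, 9}
… ∩ ⟦who visited 1⟧ = {1, 3, 4, 5, 6, 7, 9} ∩ {3, 4, 5, 6, 7, 8, 9} = {3, 4, 5, 6, 7, 9}
… ∩ ⟦wet⟧ = {3, 4, 5, 6, 7, 9} ∩ {1, 4, 5, 7, 8, 9} = {4, 5, 7, 9}
So ⟦wet horse who visited 1⟧ = {4, 5, 7, 9}.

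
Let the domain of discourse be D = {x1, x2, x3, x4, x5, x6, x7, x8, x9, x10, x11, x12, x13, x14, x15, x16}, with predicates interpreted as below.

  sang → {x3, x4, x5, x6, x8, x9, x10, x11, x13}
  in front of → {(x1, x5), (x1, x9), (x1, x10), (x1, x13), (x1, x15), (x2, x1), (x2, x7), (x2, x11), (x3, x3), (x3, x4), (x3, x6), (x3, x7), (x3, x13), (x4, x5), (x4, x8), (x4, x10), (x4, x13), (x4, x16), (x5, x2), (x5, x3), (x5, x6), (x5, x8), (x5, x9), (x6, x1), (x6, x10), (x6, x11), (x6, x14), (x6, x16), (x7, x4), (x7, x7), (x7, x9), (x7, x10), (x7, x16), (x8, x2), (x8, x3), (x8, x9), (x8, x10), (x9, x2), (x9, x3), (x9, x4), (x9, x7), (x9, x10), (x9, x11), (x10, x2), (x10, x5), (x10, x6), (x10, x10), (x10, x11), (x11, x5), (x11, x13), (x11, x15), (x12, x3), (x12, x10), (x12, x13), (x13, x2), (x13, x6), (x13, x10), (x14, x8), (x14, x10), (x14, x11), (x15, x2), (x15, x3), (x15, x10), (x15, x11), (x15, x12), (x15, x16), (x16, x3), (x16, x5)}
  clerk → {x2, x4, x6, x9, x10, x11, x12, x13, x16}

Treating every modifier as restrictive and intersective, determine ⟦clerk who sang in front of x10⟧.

⟦who sang⟧ = ⟦sang⟧ = {x3, x4, x5, x6, x8, x9, x10, x11, x13}
⟦in front of x10⟧ = {x : ⟨x, x10⟩ ∈ ⟦in front of⟧} = {x1, x4, x6, x7, x8, x9, x10, x12, x13, x14, x15}
⟦clerk⟧ = {x2, x4, x6, x9, x10, x11, x12, x13, x16}
… ∩ ⟦who sang⟧ = {x2, x4, x6, x9, x10, x11, x12, x13, x16} ∩ {x3, x4, x5, x6, x8, x9, x10, x11, x13} = {x4, x6, x9, x10, x11, x13}
… ∩ ⟦in front of x10⟧ = {x4, x6, x9, x10, x11, x13} ∩ {x1, x4, x6, x7, x8, x9, x10, x12, x13, x14, x15} = {x4, x6, x9, x10, x13}
So ⟦clerk who sang in front of x10⟧ = {x4, x6, x9, x10, x13}.

{x4, x6, x9, x10, x13}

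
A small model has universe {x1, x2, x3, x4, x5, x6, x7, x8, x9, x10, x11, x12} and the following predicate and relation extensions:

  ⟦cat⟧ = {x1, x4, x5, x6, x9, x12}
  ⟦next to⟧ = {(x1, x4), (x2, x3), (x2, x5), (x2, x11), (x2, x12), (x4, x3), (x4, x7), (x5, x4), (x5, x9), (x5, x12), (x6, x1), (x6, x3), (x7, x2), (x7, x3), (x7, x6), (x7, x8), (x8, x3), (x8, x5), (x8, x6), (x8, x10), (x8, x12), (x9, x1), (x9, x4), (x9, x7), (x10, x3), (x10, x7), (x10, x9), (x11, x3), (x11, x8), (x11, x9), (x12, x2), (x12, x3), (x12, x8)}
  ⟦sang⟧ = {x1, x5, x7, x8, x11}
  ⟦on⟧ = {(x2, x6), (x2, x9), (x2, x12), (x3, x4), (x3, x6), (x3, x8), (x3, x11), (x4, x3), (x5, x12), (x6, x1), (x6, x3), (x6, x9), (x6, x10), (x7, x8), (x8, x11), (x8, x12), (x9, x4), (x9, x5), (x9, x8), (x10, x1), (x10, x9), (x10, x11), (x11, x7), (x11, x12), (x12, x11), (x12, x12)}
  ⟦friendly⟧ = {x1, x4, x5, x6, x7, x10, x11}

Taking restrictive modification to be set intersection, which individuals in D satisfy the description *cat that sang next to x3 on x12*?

⟦that sang⟧ = ⟦sang⟧ = {x1, x5, x7, x8, x11}
⟦next to x3⟧ = {x : ⟨x, x3⟩ ∈ ⟦next to⟧} = {x2, x4, x6, x7, x8, x10, x11, x12}
⟦on x12⟧ = {x : ⟨x, x12⟩ ∈ ⟦on⟧} = {x2, x5, x8, x11, x12}
⟦cat⟧ = {x1, x4, x5, x6, x9, x12}
… ∩ ⟦that sang⟧ = {x1, x4, x5, x6, x9, x12} ∩ {x1, x5, x7, x8, x11} = {x1, x5}
… ∩ ⟦next to x3⟧ = {x1, x5} ∩ {x2, x4, x6, x7, x8, x10, x11, x12} = ∅
… ∩ ⟦on x12⟧ = ∅ ∩ {x2, x5, x8, x11, x12} = ∅
So ⟦cat that sang next to x3 on x12⟧ = {}.

{}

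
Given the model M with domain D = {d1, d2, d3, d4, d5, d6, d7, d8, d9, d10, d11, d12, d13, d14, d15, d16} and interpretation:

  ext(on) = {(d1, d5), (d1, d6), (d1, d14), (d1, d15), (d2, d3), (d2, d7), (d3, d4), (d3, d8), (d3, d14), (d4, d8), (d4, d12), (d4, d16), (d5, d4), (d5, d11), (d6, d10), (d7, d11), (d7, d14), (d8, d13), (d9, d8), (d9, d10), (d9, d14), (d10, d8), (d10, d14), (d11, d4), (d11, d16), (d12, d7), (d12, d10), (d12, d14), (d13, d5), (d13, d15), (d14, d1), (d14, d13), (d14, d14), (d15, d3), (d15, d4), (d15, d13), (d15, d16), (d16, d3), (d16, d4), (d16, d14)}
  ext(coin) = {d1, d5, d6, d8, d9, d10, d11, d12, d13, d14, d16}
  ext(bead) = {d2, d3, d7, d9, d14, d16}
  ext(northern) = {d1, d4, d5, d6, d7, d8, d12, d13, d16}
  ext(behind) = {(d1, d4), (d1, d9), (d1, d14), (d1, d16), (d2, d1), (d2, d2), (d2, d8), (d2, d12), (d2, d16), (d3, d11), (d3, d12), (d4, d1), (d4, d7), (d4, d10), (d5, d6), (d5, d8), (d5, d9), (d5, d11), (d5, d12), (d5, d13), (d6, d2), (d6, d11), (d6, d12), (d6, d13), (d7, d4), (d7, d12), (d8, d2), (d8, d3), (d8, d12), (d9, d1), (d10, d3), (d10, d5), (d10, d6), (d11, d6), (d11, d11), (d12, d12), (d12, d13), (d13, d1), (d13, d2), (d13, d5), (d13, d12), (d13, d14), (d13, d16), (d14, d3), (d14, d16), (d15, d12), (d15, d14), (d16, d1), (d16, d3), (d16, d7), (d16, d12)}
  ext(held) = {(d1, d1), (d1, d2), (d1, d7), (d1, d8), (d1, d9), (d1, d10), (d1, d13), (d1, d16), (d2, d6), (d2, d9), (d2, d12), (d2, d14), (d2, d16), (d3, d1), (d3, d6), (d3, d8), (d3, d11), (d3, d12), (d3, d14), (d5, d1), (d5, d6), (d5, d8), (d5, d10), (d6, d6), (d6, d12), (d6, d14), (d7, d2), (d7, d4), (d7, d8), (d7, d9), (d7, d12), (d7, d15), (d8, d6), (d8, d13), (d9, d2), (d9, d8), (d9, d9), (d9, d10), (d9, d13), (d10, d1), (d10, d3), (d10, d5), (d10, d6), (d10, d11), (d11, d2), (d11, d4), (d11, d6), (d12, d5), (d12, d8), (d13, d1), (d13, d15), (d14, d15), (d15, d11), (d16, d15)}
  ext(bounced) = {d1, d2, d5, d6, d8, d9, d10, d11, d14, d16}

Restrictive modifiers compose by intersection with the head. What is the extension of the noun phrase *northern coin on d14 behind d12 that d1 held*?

{d16}

⟦on d14⟧ = {x : ⟨x, d14⟩ ∈ ⟦on⟧} = {d1, d3, d7, d9, d10, d12, d14, d16}
⟦behind d12⟧ = {x : ⟨x, d12⟩ ∈ ⟦behind⟧} = {d2, d3, d5, d6, d7, d8, d12, d13, d15, d16}
⟦that d1 held⟧ = {x : ⟨d1, x⟩ ∈ ⟦held⟧} = {d1, d2, d7, d8, d9, d10, d13, d16}
⟦coin⟧ = {d1, d5, d6, d8, d9, d10, d11, d12, d13, d14, d16}
… ∩ ⟦on d14⟧ = {d1, d5, d6, d8, d9, d10, d11, d12, d13, d14, d16} ∩ {d1, d3, d7, d9, d10, d12, d14, d16} = {d1, d9, d10, d12, d14, d16}
… ∩ ⟦behind d12⟧ = {d1, d9, d10, d12, d14, d16} ∩ {d2, d3, d5, d6, d7, d8, d12, d13, d15, d16} = {d12, d16}
… ∩ ⟦that d1 held⟧ = {d12, d16} ∩ {d1, d2, d7, d8, d9, d10, d13, d16} = {d16}
… ∩ ⟦northern⟧ = {d16} ∩ {d1, d4, d5, d6, d7, d8, d12, d13, d16} = {d16}
So ⟦northern coin on d14 behind d12 that d1 held⟧ = {d16}.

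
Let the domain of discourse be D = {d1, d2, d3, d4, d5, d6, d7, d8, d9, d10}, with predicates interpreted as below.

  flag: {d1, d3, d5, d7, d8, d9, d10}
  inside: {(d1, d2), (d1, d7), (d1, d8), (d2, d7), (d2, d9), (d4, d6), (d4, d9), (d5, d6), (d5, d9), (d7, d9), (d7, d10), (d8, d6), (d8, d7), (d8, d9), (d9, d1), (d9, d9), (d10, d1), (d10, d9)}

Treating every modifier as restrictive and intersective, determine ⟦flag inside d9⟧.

⟦inside d9⟧ = {x : ⟨x, d9⟩ ∈ ⟦inside⟧} = {d2, d4, d5, d7, d8, d9, d10}
⟦flag⟧ = {d1, d3, d5, d7, d8, d9, d10}
… ∩ ⟦inside d9⟧ = {d1, d3, d5, d7, d8, d9, d10} ∩ {d2, d4, d5, d7, d8, d9, d10} = {d5, d7, d8, d9, d10}
So ⟦flag inside d9⟧ = {d5, d7, d8, d9, d10}.

{d5, d7, d8, d9, d10}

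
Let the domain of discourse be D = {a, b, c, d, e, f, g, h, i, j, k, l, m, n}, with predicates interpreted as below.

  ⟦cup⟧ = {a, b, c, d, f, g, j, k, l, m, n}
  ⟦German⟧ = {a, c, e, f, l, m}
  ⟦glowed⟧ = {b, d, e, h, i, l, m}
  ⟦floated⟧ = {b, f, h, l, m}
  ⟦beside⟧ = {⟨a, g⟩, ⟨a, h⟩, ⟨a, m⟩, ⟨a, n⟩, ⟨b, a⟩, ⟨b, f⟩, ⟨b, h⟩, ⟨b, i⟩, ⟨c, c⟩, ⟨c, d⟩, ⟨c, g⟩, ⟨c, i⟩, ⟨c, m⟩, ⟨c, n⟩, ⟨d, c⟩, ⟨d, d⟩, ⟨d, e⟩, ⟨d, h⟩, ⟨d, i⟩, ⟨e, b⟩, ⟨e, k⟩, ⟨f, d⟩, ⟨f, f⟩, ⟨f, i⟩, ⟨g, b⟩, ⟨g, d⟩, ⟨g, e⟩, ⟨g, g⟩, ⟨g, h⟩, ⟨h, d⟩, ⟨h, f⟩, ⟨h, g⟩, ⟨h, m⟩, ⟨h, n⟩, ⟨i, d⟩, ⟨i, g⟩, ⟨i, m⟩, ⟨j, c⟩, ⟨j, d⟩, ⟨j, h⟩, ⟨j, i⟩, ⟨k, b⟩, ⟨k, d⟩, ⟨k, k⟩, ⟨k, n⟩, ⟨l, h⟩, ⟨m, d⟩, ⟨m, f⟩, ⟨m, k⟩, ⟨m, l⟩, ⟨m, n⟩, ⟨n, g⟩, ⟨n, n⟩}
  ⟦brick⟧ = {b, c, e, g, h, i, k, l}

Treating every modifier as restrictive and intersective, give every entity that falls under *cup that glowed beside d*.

{d, m}

⟦that glowed⟧ = ⟦glowed⟧ = {b, d, e, h, i, l, m}
⟦beside d⟧ = {x : ⟨x, d⟩ ∈ ⟦beside⟧} = {c, d, f, g, h, i, j, k, m}
⟦cup⟧ = {a, b, c, d, f, g, j, k, l, m, n}
… ∩ ⟦that glowed⟧ = {a, b, c, d, f, g, j, k, l, m, n} ∩ {b, d, e, h, i, l, m} = {b, d, l, m}
… ∩ ⟦beside d⟧ = {b, d, l, m} ∩ {c, d, f, g, h, i, j, k, m} = {d, m}
So ⟦cup that glowed beside d⟧ = {d, m}.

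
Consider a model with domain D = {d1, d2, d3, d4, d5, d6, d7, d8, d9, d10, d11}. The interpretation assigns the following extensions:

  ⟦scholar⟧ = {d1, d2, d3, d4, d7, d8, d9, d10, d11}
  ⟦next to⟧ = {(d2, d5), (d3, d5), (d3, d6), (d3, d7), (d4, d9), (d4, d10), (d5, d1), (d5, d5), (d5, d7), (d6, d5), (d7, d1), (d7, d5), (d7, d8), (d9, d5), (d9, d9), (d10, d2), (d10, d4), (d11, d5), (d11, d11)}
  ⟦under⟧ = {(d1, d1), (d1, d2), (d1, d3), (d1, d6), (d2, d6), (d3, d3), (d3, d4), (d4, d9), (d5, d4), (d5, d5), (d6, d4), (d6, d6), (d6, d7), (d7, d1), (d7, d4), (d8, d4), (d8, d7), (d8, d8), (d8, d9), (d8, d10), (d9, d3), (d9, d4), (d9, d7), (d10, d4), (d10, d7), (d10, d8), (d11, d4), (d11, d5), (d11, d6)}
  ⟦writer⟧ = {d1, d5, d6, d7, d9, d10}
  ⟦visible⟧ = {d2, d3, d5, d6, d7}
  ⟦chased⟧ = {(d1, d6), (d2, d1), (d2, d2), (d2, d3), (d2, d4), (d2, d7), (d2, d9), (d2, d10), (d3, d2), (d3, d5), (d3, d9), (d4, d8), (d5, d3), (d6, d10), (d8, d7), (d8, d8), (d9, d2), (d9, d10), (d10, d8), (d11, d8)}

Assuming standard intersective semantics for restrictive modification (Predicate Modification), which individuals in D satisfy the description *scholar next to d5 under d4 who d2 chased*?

⟦next to d5⟧ = {x : ⟨x, d5⟩ ∈ ⟦next to⟧} = {d2, d3, d5, d6, d7, d9, d11}
⟦under d4⟧ = {x : ⟨x, d4⟩ ∈ ⟦under⟧} = {d3, d5, d6, d7, d8, d9, d10, d11}
⟦who d2 chased⟧ = {x : ⟨d2, x⟩ ∈ ⟦chased⟧} = {d1, d2, d3, d4, d7, d9, d10}
⟦scholar⟧ = {d1, d2, d3, d4, d7, d8, d9, d10, d11}
… ∩ ⟦next to d5⟧ = {d1, d2, d3, d4, d7, d8, d9, d10, d11} ∩ {d2, d3, d5, d6, d7, d9, d11} = {d2, d3, d7, d9, d11}
… ∩ ⟦under d4⟧ = {d2, d3, d7, d9, d11} ∩ {d3, d5, d6, d7, d8, d9, d10, d11} = {d3, d7, d9, d11}
… ∩ ⟦who d2 chased⟧ = {d3, d7, d9, d11} ∩ {d1, d2, d3, d4, d7, d9, d10} = {d3, d7, d9}
So ⟦scholar next to d5 under d4 who d2 chased⟧ = {d3, d7, d9}.

{d3, d7, d9}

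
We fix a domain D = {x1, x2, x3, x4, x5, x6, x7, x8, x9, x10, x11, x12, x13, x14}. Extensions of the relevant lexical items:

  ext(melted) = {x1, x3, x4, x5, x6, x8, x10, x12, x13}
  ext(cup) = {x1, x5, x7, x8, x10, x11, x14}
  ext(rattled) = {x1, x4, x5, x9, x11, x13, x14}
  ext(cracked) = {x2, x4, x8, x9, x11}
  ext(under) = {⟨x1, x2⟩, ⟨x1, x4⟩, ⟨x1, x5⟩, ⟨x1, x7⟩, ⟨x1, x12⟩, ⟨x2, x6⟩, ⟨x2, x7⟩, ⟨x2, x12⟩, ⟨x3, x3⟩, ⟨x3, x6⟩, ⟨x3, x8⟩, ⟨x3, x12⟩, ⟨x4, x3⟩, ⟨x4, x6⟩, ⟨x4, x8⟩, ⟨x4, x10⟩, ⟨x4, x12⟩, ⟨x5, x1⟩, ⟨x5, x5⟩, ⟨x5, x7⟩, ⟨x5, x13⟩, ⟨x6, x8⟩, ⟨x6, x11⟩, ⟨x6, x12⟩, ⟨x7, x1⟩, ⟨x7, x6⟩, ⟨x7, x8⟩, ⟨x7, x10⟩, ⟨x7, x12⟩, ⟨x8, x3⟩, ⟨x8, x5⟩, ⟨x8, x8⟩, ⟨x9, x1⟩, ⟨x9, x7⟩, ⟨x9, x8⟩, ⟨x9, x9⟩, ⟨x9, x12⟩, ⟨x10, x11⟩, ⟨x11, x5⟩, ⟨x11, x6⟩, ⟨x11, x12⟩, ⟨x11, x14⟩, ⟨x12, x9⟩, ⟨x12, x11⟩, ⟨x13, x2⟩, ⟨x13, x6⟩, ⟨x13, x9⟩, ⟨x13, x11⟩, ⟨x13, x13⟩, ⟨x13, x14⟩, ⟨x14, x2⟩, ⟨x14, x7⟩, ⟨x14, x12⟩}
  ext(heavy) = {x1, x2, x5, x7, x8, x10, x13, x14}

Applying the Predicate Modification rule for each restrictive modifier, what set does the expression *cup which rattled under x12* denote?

{x1, x11, x14}

⟦which rattled⟧ = ⟦rattled⟧ = {x1, x4, x5, x9, x11, x13, x14}
⟦under x12⟧ = {x : ⟨x, x12⟩ ∈ ⟦under⟧} = {x1, x2, x3, x4, x6, x7, x9, x11, x14}
⟦cup⟧ = {x1, x5, x7, x8, x10, x11, x14}
… ∩ ⟦which rattled⟧ = {x1, x5, x7, x8, x10, x11, x14} ∩ {x1, x4, x5, x9, x11, x13, x14} = {x1, x5, x11, x14}
… ∩ ⟦under x12⟧ = {x1, x5, x11, x14} ∩ {x1, x2, x3, x4, x6, x7, x9, x11, x14} = {x1, x11, x14}
So ⟦cup which rattled under x12⟧ = {x1, x11, x14}.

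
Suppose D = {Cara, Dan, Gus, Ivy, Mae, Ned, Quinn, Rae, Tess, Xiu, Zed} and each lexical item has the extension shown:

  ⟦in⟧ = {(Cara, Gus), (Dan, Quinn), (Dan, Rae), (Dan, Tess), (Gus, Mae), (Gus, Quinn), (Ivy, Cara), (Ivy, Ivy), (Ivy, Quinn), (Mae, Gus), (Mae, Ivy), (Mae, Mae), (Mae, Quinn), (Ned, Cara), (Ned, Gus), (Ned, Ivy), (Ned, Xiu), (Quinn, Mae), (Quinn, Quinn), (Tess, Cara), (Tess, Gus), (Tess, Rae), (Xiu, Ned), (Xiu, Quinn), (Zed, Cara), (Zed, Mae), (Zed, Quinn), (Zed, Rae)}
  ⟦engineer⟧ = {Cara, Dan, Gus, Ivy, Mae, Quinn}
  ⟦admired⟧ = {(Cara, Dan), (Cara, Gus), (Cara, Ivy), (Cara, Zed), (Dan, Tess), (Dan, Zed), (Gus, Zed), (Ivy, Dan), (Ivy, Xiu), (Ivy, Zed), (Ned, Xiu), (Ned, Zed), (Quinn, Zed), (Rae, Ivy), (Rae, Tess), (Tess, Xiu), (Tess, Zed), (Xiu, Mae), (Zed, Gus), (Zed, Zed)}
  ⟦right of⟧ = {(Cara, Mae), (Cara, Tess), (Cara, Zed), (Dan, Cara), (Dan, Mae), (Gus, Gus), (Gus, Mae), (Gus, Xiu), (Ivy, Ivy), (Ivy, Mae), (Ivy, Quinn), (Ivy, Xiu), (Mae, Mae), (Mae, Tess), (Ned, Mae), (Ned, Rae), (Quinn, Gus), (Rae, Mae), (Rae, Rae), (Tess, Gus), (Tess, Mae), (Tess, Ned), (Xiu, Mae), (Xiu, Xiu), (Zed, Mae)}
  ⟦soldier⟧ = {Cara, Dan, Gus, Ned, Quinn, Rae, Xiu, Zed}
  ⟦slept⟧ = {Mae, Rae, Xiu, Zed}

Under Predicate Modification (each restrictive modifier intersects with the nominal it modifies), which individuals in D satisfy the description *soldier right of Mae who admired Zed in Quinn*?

⟦right of Mae⟧ = {x : ⟨x, Mae⟩ ∈ ⟦right of⟧} = {Cara, Dan, Gus, Ivy, Mae, Ned, Rae, Tess, Xiu, Zed}
⟦who admired Zed⟧ = {x : ⟨x, Zed⟩ ∈ ⟦admired⟧} = {Cara, Dan, Gus, Ivy, Ned, Quinn, Tess, Zed}
⟦in Quinn⟧ = {x : ⟨x, Quinn⟩ ∈ ⟦in⟧} = {Dan, Gus, Ivy, Mae, Quinn, Xiu, Zed}
⟦soldier⟧ = {Cara, Dan, Gus, Ned, Quinn, Rae, Xiu, Zed}
… ∩ ⟦right of Mae⟧ = {Cara, Dan, Gus, Ned, Quinn, Rae, Xiu, Zed} ∩ {Cara, Dan, Gus, Ivy, Mae, Ned, Rae, Tess, Xiu, Zed} = {Cara, Dan, Gus, Ned, Rae, Xiu, Zed}
… ∩ ⟦who admired Zed⟧ = {Cara, Dan, Gus, Ned, Rae, Xiu, Zed} ∩ {Cara, Dan, Gus, Ivy, Ned, Quinn, Tess, Zed} = {Cara, Dan, Gus, Ned, Zed}
… ∩ ⟦in Quinn⟧ = {Cara, Dan, Gus, Ned, Zed} ∩ {Dan, Gus, Ivy, Mae, Quinn, Xiu, Zed} = {Dan, Gus, Zed}
So ⟦soldier right of Mae who admired Zed in Quinn⟧ = {Dan, Gus, Zed}.

{Dan, Gus, Zed}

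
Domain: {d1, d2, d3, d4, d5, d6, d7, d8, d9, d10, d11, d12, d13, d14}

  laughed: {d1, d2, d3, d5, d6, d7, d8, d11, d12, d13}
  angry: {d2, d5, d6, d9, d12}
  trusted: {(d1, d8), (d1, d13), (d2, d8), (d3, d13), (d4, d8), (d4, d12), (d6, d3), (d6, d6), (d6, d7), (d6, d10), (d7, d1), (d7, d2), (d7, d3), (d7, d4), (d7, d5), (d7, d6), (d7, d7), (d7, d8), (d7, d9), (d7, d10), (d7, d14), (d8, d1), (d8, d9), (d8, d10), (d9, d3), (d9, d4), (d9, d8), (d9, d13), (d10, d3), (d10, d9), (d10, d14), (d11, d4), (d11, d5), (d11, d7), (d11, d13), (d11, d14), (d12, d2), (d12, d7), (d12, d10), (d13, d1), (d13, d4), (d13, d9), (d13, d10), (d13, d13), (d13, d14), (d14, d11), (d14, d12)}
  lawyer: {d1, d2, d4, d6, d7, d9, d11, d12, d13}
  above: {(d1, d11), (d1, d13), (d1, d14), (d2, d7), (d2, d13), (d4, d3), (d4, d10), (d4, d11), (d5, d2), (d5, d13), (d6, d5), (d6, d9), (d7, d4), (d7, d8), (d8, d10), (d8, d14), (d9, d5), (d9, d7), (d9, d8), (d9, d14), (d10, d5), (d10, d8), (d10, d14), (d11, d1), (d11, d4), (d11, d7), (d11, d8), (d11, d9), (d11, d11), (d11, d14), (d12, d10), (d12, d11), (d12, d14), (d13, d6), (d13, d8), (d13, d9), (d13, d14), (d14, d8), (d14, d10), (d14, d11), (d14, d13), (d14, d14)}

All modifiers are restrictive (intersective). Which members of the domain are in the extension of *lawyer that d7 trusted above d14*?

⟦that d7 trusted⟧ = {x : ⟨d7, x⟩ ∈ ⟦trusted⟧} = {d1, d2, d3, d4, d5, d6, d7, d8, d9, d10, d14}
⟦above d14⟧ = {x : ⟨x, d14⟩ ∈ ⟦above⟧} = {d1, d8, d9, d10, d11, d12, d13, d14}
⟦lawyer⟧ = {d1, d2, d4, d6, d7, d9, d11, d12, d13}
… ∩ ⟦that d7 trusted⟧ = {d1, d2, d4, d6, d7, d9, d11, d12, d13} ∩ {d1, d2, d3, d4, d5, d6, d7, d8, d9, d10, d14} = {d1, d2, d4, d6, d7, d9}
… ∩ ⟦above d14⟧ = {d1, d2, d4, d6, d7, d9} ∩ {d1, d8, d9, d10, d11, d12, d13, d14} = {d1, d9}
So ⟦lawyer that d7 trusted above d14⟧ = {d1, d9}.

{d1, d9}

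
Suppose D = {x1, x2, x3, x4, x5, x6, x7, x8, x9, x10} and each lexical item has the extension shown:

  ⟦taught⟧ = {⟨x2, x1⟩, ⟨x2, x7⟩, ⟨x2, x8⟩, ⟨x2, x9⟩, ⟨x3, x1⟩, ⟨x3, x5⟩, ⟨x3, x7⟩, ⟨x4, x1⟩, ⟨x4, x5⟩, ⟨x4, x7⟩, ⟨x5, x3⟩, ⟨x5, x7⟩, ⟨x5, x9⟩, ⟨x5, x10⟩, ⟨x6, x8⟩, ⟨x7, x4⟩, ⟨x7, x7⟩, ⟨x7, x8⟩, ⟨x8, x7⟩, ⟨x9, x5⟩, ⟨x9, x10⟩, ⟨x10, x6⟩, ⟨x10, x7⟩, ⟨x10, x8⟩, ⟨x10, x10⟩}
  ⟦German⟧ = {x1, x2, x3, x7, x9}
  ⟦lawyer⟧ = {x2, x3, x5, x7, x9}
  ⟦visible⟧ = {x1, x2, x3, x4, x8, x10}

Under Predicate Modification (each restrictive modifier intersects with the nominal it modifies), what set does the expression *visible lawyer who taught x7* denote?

⟦who taught x7⟧ = {x : ⟨x, x7⟩ ∈ ⟦taught⟧} = {x2, x3, x4, x5, x7, x8, x10}
⟦lawyer⟧ = {x2, x3, x5, x7, x9}
… ∩ ⟦who taught x7⟧ = {x2, x3, x5, x7, x9} ∩ {x2, x3, x4, x5, x7, x8, x10} = {x2, x3, x5, x7}
… ∩ ⟦visible⟧ = {x2, x3, x5, x7} ∩ {x1, x2, x3, x4, x8, x10} = {x2, x3}
So ⟦visible lawyer who taught x7⟧ = {x2, x3}.

{x2, x3}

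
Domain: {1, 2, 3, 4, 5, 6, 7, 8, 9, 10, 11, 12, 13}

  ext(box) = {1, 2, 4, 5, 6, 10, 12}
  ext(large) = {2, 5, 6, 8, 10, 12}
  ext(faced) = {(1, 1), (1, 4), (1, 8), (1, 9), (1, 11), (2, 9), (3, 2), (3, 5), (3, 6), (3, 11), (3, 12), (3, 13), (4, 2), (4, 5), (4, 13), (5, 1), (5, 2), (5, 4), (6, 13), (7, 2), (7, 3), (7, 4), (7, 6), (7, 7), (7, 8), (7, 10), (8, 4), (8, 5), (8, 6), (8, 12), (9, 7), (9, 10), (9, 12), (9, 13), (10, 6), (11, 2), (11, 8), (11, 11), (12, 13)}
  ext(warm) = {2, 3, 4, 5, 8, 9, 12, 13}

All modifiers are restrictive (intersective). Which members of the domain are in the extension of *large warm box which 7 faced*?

⟦which 7 faced⟧ = {x : ⟨7, x⟩ ∈ ⟦faced⟧} = {2, 3, 4, 6, 7, 8, 10}
⟦box⟧ = {1, 2, 4, 5, 6, 10, 12}
… ∩ ⟦which 7 faced⟧ = {1, 2, 4, 5, 6, 10, 12} ∩ {2, 3, 4, 6, 7, 8, 10} = {2, 4, 6, 10}
… ∩ ⟦large⟧ = {2, 4, 6, 10} ∩ {2, 5, 6, 8, 10, 12} = {2, 6, 10}
… ∩ ⟦warm⟧ = {2, 6, 10} ∩ {2, 3, 4, 5, 8, 9, 12, 13} = {2}
So ⟦large warm box which 7 faced⟧ = {2}.

{2}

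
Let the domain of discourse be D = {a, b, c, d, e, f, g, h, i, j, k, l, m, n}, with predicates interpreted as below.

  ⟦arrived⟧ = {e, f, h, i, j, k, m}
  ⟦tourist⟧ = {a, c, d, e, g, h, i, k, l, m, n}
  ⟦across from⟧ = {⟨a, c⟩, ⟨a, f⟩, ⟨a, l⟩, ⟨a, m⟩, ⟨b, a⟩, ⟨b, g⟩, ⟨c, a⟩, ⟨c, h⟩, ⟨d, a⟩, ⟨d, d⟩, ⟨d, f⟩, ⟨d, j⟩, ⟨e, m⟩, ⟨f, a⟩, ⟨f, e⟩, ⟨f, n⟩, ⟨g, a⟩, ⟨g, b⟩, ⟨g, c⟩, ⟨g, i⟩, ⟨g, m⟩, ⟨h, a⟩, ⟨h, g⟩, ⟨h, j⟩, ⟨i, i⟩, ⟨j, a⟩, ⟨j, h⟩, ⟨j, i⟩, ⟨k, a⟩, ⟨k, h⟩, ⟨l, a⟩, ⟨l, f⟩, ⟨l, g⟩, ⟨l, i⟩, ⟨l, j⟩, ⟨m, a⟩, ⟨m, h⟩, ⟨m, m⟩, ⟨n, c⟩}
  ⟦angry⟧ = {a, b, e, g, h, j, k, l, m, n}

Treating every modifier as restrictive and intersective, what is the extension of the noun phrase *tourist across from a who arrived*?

{h, k, m}

⟦across from a⟧ = {x : ⟨x, a⟩ ∈ ⟦across from⟧} = {b, c, d, f, g, h, j, k, l, m}
⟦who arrived⟧ = ⟦arrived⟧ = {e, f, h, i, j, k, m}
⟦tourist⟧ = {a, c, d, e, g, h, i, k, l, m, n}
… ∩ ⟦across from a⟧ = {a, c, d, e, g, h, i, k, l, m, n} ∩ {b, c, d, f, g, h, j, k, l, m} = {c, d, g, h, k, l, m}
… ∩ ⟦who arrived⟧ = {c, d, g, h, k, l, m} ∩ {e, f, h, i, j, k, m} = {h, k, m}
So ⟦tourist across from a who arrived⟧ = {h, k, m}.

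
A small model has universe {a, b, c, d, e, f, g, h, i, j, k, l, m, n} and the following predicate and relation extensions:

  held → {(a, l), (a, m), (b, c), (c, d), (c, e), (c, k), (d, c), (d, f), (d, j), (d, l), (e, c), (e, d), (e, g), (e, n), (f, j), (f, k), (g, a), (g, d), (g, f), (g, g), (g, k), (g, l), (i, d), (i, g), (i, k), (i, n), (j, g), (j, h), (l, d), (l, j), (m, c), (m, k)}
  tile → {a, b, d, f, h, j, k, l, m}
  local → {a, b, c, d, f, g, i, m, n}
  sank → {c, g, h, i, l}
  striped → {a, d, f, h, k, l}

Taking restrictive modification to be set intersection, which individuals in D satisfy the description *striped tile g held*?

{a, d, f, k, l}

⟦g held⟧ = {x : ⟨g, x⟩ ∈ ⟦held⟧} = {a, d, f, g, k, l}
⟦tile⟧ = {a, b, d, f, h, j, k, l, m}
… ∩ ⟦g held⟧ = {a, b, d, f, h, j, k, l, m} ∩ {a, d, f, g, k, l} = {a, d, f, k, l}
… ∩ ⟦striped⟧ = {a, d, f, k, l} ∩ {a, d, f, h, k, l} = {a, d, f, k, l}
So ⟦striped tile g held⟧ = {a, d, f, k, l}.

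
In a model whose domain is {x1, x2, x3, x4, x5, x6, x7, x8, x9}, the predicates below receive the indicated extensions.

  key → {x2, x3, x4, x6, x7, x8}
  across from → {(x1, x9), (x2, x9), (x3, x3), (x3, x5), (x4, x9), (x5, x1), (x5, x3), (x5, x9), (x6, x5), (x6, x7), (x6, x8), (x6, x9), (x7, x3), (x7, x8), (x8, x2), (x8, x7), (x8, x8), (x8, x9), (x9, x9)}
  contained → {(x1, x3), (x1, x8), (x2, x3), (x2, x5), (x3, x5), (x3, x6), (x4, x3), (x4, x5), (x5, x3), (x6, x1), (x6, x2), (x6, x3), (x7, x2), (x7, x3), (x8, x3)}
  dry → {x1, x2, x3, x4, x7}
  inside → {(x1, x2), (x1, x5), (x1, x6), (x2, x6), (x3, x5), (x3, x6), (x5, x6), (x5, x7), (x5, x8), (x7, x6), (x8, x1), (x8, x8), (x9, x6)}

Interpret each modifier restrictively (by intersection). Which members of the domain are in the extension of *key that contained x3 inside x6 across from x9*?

{x2}

⟦that contained x3⟧ = {x : ⟨x, x3⟩ ∈ ⟦contained⟧} = {x1, x2, x4, x5, x6, x7, x8}
⟦inside x6⟧ = {x : ⟨x, x6⟩ ∈ ⟦inside⟧} = {x1, x2, x3, x5, x7, x9}
⟦across from x9⟧ = {x : ⟨x, x9⟩ ∈ ⟦across from⟧} = {x1, x2, x4, x5, x6, x8, x9}
⟦key⟧ = {x2, x3, x4, x6, x7, x8}
… ∩ ⟦that contained x3⟧ = {x2, x3, x4, x6, x7, x8} ∩ {x1, x2, x4, x5, x6, x7, x8} = {x2, x4, x6, x7, x8}
… ∩ ⟦inside x6⟧ = {x2, x4, x6, x7, x8} ∩ {x1, x2, x3, x5, x7, x9} = {x2, x7}
… ∩ ⟦across from x9⟧ = {x2, x7} ∩ {x1, x2, x4, x5, x6, x8, x9} = {x2}
So ⟦key that contained x3 inside x6 across from x9⟧ = {x2}.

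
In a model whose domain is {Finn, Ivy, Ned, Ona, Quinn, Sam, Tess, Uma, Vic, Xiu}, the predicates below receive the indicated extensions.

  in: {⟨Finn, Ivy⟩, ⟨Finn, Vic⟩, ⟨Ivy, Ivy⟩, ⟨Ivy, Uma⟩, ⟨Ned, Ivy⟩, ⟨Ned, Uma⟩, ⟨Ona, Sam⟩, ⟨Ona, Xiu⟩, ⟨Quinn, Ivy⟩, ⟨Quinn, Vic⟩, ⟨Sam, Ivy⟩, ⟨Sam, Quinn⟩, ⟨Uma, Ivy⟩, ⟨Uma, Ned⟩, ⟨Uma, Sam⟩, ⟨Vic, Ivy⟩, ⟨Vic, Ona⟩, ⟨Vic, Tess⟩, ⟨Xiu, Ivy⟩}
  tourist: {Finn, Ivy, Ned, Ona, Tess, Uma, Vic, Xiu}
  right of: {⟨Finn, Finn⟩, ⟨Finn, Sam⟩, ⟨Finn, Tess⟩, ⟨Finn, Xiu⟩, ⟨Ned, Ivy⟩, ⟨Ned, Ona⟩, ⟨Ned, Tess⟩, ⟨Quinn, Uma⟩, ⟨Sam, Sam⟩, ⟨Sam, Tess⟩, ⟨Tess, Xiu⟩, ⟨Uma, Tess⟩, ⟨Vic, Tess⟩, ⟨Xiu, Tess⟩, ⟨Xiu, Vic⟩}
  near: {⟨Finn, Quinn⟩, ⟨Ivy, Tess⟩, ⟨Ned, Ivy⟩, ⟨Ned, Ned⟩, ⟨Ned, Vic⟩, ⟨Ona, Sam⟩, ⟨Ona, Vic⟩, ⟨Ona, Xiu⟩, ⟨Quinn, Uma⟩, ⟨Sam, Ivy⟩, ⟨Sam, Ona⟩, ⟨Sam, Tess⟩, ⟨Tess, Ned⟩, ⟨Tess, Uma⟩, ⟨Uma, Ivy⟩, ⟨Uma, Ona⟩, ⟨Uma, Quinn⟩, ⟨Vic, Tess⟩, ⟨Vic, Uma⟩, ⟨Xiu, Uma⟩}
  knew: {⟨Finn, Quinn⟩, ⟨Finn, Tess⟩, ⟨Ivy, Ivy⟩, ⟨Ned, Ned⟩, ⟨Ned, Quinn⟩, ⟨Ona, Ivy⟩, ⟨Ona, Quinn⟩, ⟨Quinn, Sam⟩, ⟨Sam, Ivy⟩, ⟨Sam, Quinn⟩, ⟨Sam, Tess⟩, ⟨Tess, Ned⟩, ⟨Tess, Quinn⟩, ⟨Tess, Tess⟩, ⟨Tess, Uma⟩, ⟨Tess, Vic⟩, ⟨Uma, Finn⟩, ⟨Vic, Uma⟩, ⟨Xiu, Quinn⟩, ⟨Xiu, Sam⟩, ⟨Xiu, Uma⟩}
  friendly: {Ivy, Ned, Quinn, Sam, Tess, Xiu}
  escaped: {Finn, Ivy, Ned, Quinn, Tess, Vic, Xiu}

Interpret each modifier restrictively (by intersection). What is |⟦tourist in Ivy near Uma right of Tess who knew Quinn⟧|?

1

⟦in Ivy⟧ = {x : ⟨x, Ivy⟩ ∈ ⟦in⟧} = {Finn, Ivy, Ned, Quinn, Sam, Uma, Vic, Xiu}
⟦near Uma⟧ = {x : ⟨x, Uma⟩ ∈ ⟦near⟧} = {Quinn, Tess, Vic, Xiu}
⟦right of Tess⟧ = {x : ⟨x, Tess⟩ ∈ ⟦right of⟧} = {Finn, Ned, Sam, Uma, Vic, Xiu}
⟦who knew Quinn⟧ = {x : ⟨x, Quinn⟩ ∈ ⟦knew⟧} = {Finn, Ned, Ona, Sam, Tess, Xiu}
⟦tourist⟧ = {Finn, Ivy, Ned, Ona, Tess, Uma, Vic, Xiu}
… ∩ ⟦in Ivy⟧ = {Finn, Ivy, Ned, Ona, Tess, Uma, Vic, Xiu} ∩ {Finn, Ivy, Ned, Quinn, Sam, Uma, Vic, Xiu} = {Finn, Ivy, Ned, Uma, Vic, Xiu}
… ∩ ⟦near Uma⟧ = {Finn, Ivy, Ned, Uma, Vic, Xiu} ∩ {Quinn, Tess, Vic, Xiu} = {Vic, Xiu}
… ∩ ⟦right of Tess⟧ = {Vic, Xiu} ∩ {Finn, Ned, Sam, Uma, Vic, Xiu} = {Vic, Xiu}
… ∩ ⟦who knew Quinn⟧ = {Vic, Xiu} ∩ {Finn, Ned, Ona, Sam, Tess, Xiu} = {Xiu}
⟦tourist in Ivy near Uma right of Tess who knew Quinn⟧ = {Xiu}, so the cardinality is 1.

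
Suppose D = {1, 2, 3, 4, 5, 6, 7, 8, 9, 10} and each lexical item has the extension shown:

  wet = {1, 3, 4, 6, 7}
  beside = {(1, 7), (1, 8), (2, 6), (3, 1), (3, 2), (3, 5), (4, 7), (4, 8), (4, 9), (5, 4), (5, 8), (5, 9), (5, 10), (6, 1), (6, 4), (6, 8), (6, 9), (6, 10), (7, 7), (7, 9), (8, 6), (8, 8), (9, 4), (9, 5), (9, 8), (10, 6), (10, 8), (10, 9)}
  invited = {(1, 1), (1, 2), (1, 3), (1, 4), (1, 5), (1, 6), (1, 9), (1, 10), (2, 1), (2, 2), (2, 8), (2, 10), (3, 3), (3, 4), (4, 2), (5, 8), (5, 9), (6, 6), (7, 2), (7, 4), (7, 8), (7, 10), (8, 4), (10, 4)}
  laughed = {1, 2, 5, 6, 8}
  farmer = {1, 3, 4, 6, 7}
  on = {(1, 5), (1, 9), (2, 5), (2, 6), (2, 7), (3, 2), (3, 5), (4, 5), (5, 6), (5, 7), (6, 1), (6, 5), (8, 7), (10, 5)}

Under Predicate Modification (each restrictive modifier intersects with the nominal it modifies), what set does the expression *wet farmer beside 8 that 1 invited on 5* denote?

⟦beside 8⟧ = {x : ⟨x, 8⟩ ∈ ⟦beside⟧} = {1, 4, 5, 6, 8, 9, 10}
⟦that 1 invited⟧ = {x : ⟨1, x⟩ ∈ ⟦invited⟧} = {1, 2, 3, 4, 5, 6, 9, 10}
⟦on 5⟧ = {x : ⟨x, 5⟩ ∈ ⟦on⟧} = {1, 2, 3, 4, 6, 10}
⟦farmer⟧ = {1, 3, 4, 6, 7}
… ∩ ⟦beside 8⟧ = {1, 3, 4, 6, 7} ∩ {1, 4, 5, 6, 8, 9, 10} = {1, 4, 6}
… ∩ ⟦that 1 invited⟧ = {1, 4, 6} ∩ {1, 2, 3, 4, 5, 6, 9, 10} = {1, 4, 6}
… ∩ ⟦on 5⟧ = {1, 4, 6} ∩ {1, 2, 3, 4, 6, 10} = {1, 4, 6}
… ∩ ⟦wet⟧ = {1, 4, 6} ∩ {1, 3, 4, 6, 7} = {1, 4, 6}
So ⟦wet farmer beside 8 that 1 invited on 5⟧ = {1, 4, 6}.

{1, 4, 6}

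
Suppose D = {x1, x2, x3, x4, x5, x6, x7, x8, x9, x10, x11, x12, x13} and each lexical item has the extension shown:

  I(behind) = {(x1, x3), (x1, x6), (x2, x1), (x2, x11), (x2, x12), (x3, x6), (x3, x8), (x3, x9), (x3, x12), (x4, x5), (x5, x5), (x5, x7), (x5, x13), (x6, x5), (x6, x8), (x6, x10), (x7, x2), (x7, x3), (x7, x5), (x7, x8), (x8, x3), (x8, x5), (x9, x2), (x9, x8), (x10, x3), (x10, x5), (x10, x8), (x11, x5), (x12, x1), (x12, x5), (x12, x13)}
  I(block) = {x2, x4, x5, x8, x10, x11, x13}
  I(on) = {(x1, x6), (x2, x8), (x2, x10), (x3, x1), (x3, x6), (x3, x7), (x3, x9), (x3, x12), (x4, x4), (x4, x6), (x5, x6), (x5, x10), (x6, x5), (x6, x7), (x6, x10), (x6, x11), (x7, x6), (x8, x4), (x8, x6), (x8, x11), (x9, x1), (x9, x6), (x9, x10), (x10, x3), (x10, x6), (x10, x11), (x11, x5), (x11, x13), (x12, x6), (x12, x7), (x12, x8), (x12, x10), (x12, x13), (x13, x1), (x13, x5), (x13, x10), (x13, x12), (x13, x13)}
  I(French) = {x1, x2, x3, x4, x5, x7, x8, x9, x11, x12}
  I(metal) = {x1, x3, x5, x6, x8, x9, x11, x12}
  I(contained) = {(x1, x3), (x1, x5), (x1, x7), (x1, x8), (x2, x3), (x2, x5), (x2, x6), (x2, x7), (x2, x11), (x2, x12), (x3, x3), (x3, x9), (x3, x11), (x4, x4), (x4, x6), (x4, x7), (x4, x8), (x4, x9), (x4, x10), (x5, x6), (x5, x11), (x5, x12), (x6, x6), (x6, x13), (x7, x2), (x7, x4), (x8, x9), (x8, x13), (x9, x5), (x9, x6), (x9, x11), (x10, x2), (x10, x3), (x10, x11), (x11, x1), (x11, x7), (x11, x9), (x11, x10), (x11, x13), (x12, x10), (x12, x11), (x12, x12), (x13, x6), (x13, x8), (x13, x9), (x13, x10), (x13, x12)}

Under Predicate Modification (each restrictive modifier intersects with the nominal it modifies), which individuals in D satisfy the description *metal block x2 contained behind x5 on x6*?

⟦x2 contained⟧ = {x : ⟨x2, x⟩ ∈ ⟦contained⟧} = {x3, x5, x6, x7, x11, x12}
⟦behind x5⟧ = {x : ⟨x, x5⟩ ∈ ⟦behind⟧} = {x4, x5, x6, x7, x8, x10, x11, x12}
⟦on x6⟧ = {x : ⟨x, x6⟩ ∈ ⟦on⟧} = {x1, x3, x4, x5, x7, x8, x9, x10, x12}
⟦block⟧ = {x2, x4, x5, x8, x10, x11, x13}
… ∩ ⟦x2 contained⟧ = {x2, x4, x5, x8, x10, x11, x13} ∩ {x3, x5, x6, x7, x11, x12} = {x5, x11}
… ∩ ⟦behind x5⟧ = {x5, x11} ∩ {x4, x5, x6, x7, x8, x10, x11, x12} = {x5, x11}
… ∩ ⟦on x6⟧ = {x5, x11} ∩ {x1, x3, x4, x5, x7, x8, x9, x10, x12} = {x5}
… ∩ ⟦metal⟧ = {x5} ∩ {x1, x3, x5, x6, x8, x9, x11, x12} = {x5}
So ⟦metal block x2 contained behind x5 on x6⟧ = {x5}.

{x5}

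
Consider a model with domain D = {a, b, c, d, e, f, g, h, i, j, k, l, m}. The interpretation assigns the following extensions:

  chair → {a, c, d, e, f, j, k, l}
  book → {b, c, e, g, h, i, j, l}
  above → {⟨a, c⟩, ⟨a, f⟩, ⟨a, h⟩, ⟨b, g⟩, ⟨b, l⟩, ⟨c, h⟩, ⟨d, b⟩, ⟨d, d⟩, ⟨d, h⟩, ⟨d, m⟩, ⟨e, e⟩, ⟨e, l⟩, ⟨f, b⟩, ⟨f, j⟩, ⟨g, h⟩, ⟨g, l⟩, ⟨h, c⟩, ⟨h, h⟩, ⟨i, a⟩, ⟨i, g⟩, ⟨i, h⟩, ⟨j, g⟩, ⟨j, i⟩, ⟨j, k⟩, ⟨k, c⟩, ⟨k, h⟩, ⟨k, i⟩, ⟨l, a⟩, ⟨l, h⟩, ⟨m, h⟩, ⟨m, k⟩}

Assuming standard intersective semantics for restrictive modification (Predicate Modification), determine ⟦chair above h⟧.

{a, c, d, k, l}

⟦above h⟧ = {x : ⟨x, h⟩ ∈ ⟦above⟧} = {a, c, d, g, h, i, k, l, m}
⟦chair⟧ = {a, c, d, e, f, j, k, l}
… ∩ ⟦above h⟧ = {a, c, d, e, f, j, k, l} ∩ {a, c, d, g, h, i, k, l, m} = {a, c, d, k, l}
So ⟦chair above h⟧ = {a, c, d, k, l}.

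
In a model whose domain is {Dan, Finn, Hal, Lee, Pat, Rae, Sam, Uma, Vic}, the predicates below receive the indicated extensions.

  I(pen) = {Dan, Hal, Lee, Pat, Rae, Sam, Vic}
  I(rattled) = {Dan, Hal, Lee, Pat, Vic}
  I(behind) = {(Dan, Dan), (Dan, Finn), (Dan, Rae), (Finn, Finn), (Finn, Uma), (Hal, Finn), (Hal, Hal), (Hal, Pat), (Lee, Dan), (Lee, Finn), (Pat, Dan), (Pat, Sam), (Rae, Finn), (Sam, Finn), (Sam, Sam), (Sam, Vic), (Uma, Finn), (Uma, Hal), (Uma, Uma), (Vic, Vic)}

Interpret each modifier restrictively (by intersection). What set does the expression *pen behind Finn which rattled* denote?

{Dan, Hal, Lee}

⟦behind Finn⟧ = {x : ⟨x, Finn⟩ ∈ ⟦behind⟧} = {Dan, Finn, Hal, Lee, Rae, Sam, Uma}
⟦which rattled⟧ = ⟦rattled⟧ = {Dan, Hal, Lee, Pat, Vic}
⟦pen⟧ = {Dan, Hal, Lee, Pat, Rae, Sam, Vic}
… ∩ ⟦behind Finn⟧ = {Dan, Hal, Lee, Pat, Rae, Sam, Vic} ∩ {Dan, Finn, Hal, Lee, Rae, Sam, Uma} = {Dan, Hal, Lee, Rae, Sam}
… ∩ ⟦which rattled⟧ = {Dan, Hal, Lee, Rae, Sam} ∩ {Dan, Hal, Lee, Pat, Vic} = {Dan, Hal, Lee}
So ⟦pen behind Finn which rattled⟧ = {Dan, Hal, Lee}.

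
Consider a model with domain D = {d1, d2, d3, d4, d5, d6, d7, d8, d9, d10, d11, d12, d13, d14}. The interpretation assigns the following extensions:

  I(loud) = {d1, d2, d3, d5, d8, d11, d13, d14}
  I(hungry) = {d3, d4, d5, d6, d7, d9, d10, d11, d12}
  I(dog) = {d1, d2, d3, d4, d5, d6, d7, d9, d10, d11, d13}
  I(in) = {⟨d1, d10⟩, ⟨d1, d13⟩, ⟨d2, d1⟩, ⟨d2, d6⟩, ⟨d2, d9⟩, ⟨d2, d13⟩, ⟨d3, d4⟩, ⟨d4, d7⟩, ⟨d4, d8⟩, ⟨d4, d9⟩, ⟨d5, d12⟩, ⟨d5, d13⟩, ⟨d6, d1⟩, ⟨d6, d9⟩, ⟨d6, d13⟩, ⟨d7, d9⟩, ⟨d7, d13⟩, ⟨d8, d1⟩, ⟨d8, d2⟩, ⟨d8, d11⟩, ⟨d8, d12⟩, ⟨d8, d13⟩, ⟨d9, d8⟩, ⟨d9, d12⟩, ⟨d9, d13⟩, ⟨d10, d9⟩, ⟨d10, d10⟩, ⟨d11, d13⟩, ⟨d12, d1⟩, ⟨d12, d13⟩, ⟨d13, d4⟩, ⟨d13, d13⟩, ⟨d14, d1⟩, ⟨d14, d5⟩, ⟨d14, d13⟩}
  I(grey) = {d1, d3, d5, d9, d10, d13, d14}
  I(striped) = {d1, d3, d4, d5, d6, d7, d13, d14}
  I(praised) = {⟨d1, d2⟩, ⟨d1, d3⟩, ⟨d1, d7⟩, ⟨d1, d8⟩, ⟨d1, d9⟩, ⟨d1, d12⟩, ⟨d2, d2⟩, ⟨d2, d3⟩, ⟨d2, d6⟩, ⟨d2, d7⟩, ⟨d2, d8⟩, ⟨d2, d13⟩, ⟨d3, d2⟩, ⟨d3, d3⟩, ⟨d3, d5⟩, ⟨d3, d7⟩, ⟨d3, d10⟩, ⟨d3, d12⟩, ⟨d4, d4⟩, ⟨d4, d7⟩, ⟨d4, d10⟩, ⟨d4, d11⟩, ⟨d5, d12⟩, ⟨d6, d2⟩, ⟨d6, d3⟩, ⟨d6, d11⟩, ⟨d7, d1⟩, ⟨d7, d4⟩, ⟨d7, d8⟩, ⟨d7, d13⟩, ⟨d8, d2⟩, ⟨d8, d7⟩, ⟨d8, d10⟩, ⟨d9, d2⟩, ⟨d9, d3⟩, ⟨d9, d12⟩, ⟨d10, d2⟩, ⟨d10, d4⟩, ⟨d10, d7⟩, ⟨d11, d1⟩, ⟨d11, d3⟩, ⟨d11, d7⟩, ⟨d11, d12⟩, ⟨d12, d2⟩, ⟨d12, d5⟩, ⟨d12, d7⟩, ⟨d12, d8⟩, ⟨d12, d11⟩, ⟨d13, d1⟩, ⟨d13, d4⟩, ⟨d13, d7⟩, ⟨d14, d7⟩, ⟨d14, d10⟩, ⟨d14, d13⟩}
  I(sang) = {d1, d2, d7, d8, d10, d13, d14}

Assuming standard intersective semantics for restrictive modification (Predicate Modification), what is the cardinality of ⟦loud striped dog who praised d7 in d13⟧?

⟦who praised d7⟧ = {x : ⟨x, d7⟩ ∈ ⟦praised⟧} = {d1, d2, d3, d4, d8, d10, d11, d12, d13, d14}
⟦in d13⟧ = {x : ⟨x, d13⟩ ∈ ⟦in⟧} = {d1, d2, d5, d6, d7, d8, d9, d11, d12, d13, d14}
⟦dog⟧ = {d1, d2, d3, d4, d5, d6, d7, d9, d10, d11, d13}
… ∩ ⟦who praised d7⟧ = {d1, d2, d3, d4, d5, d6, d7, d9, d10, d11, d13} ∩ {d1, d2, d3, d4, d8, d10, d11, d12, d13, d14} = {d1, d2, d3, d4, d10, d11, d13}
… ∩ ⟦in d13⟧ = {d1, d2, d3, d4, d10, d11, d13} ∩ {d1, d2, d5, d6, d7, d8, d9, d11, d12, d13, d14} = {d1, d2, d11, d13}
… ∩ ⟦loud⟧ = {d1, d2, d11, d13} ∩ {d1, d2, d3, d5, d8, d11, d13, d14} = {d1, d2, d11, d13}
… ∩ ⟦striped⟧ = {d1, d2, d11, d13} ∩ {d1, d3, d4, d5, d6, d7, d13, d14} = {d1, d13}
⟦loud striped dog who praised d7 in d13⟧ = {d1, d13}, so the cardinality is 2.

2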